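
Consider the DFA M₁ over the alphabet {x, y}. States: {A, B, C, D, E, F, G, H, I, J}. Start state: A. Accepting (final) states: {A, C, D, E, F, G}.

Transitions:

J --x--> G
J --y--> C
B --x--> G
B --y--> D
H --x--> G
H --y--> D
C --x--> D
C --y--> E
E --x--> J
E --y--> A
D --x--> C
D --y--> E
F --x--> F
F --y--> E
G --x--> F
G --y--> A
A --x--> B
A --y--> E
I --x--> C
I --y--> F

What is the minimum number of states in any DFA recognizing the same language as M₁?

3

First remove the unreachable states {H,I}; 8 states remain.
Initial partition by acceptance: {A,C,D,E,F,G} | {B,J}.
Refine {A,C,D,E,F,G} on symbol x: members go to different blocks, giving {C,D,F,G} and {A,E}.
No further refinement is possible. Final partition (3 blocks): {C,D,F,G} | {B,J} | {A,E}.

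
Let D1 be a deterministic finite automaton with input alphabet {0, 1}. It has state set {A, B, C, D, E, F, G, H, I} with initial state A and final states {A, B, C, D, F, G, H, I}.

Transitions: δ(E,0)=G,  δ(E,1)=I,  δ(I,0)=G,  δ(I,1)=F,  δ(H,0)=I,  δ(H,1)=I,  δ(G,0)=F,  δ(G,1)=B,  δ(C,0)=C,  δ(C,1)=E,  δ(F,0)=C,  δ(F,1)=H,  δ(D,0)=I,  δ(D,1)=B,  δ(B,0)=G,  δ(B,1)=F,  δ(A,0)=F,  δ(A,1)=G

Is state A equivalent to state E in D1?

First remove the unreachable states {D}; 8 states remain.
Initial partition by acceptance: {A,B,C,F,G,H,I} | {E}.
Split {A,B,C,F,G,H,I} by δ(·,1) → {A,B,F,G,H,I} and {C}.
Refine {A,B,F,G,H,I} on symbol 0: members go to different blocks, giving {A,B,G,H,I} and {F}.
Split {A,B,G,H,I} by δ(·,0) → {B,H,I} and {A,G}.
Refine {B,H,I} on symbol 0: members go to different blocks, giving {B,I} and {H}.
Refine {A,G} on symbol 1: members go to different blocks, giving {A} and {G}.
Stable partition: {B,I} | {E} | {C} | {F} | {A} | {H} | {G} — 7 equivalence classes.
A and E end up in different blocks, so they are distinguishable. For instance, the string 'ε' is accepted from only A.

No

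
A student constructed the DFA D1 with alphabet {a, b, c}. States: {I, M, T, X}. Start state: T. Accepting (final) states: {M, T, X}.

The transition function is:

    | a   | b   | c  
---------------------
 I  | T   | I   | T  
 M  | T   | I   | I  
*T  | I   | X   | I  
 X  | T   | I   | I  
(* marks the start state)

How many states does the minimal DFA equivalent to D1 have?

3

First remove the unreachable states {M}; 3 states remain.
Initial partition by acceptance: {T,X} | {I}.
On input a, block {T,X} splits into {T} and {X}.
The partition is now stable with 3 blocks: {T} | {I} | {X}.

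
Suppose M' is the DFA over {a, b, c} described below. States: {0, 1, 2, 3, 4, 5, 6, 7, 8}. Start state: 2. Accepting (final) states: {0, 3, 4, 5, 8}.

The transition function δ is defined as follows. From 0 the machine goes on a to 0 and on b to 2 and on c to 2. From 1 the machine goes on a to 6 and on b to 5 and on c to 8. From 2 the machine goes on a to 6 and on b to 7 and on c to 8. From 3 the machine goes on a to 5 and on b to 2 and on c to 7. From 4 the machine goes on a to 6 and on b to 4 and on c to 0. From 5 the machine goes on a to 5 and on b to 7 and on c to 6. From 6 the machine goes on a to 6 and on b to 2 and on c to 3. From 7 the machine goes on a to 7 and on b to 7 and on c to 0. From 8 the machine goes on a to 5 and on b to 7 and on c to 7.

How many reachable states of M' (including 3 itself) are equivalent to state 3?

First remove the unreachable states {1,4}; 7 states remain.
Start with accepting vs non-accepting: {0,3,5,8} | {2,6,7}.
The partition is now stable with 2 blocks: {0,3,5,8} | {2,6,7}.
The equivalence class containing 3 is {0,3,5,8}, of size 4.

4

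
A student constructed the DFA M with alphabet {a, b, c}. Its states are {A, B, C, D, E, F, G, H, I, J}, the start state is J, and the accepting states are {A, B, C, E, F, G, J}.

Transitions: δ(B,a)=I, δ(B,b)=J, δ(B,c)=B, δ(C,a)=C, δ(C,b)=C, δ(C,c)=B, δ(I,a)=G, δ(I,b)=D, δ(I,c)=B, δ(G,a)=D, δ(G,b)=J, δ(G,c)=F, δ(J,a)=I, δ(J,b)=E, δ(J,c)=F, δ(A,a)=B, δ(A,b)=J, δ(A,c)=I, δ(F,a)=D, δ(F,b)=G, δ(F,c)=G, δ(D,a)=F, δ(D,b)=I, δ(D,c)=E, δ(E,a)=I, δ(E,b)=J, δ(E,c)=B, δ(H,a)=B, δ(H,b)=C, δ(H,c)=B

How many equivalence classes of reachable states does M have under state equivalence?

First remove the unreachable states {A,C,H}; 7 states remain.
Initial partition by acceptance: {B,E,F,G,J} | {D,I}.
Stable partition: {B,E,F,G,J} | {D,I} — 2 equivalence classes.

2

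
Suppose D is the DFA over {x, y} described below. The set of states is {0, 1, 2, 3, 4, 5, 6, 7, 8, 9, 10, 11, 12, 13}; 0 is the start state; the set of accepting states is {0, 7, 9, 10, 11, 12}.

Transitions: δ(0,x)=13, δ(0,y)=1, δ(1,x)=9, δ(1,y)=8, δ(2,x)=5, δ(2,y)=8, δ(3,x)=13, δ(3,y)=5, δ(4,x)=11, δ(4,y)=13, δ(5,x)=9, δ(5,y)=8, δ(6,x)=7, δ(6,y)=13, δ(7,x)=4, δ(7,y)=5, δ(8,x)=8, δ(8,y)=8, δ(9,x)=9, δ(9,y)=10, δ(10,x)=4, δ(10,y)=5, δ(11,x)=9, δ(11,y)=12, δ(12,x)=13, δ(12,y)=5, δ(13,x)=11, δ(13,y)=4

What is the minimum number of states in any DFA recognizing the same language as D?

5

First remove the unreachable states {2,3,6,7}; 10 states remain.
Initial partition by acceptance: {0,9,10,11,12} | {1,4,5,8,13}.
On input x, block {0,9,10,11,12} splits into {0,10,12} and {9,11}.
On input x, block {1,4,5,8,13} splits into {1,4,5,13} and {8}.
Refine {1,4,5,13} on symbol y: members go to different blocks, giving {1,5} and {4,13}.
No further refinement is possible. Final partition (5 blocks): {0,10,12} | {1,5} | {9,11} | {8} | {4,13}.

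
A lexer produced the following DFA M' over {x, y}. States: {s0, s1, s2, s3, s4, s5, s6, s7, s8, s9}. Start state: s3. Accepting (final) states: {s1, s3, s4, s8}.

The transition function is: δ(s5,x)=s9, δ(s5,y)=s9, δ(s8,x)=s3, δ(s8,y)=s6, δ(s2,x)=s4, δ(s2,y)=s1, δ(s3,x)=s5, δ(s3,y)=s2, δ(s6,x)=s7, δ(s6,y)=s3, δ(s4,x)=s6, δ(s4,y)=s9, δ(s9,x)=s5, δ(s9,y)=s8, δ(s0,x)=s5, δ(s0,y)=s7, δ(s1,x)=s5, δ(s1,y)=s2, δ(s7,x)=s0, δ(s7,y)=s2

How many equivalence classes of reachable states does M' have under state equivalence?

9

Every state is reachable, so we keep all 10.
P0 = {s1,s3,s4,s8} | {s0,s2,s5,s6,s7,s9}.
On input x, block {s1,s3,s4,s8} splits into {s1,s3,s4} and {s8}.
On input x, block {s0,s2,s5,s6,s7,s9} splits into {s0,s5,s6,s7,s9} and {s2}.
Refine {s1,s3,s4} on symbol y: members go to different blocks, giving {s1,s3} and {s4}.
On input y, block {s0,s5,s6,s7,s9} splits into {s0,s5} and {s6} and {s7} and {s9}.
On input x, block {s0,s5} splits into {s0} and {s5}.
Stable partition: {s1,s3} | {s0} | {s8} | {s2} | {s4} | {s6} | {s7} | {s9} | {s5} — 9 equivalence classes.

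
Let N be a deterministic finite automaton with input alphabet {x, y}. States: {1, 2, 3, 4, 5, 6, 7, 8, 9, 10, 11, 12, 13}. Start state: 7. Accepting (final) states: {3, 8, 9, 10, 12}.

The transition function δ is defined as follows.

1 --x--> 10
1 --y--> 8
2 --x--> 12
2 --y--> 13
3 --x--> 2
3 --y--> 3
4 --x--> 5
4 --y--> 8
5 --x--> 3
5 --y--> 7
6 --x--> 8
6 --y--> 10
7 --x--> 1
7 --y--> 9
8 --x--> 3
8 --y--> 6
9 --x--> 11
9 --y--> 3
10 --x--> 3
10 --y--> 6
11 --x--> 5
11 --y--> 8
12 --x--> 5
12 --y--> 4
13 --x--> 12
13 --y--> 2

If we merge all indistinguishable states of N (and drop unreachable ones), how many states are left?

9

Every state is reachable, so we keep all 13.
Start with accepting vs non-accepting: {3,8,9,10,12} | {1,2,4,5,6,7,11,13}.
Refine {3,8,9,10,12} on symbol x: members go to different blocks, giving {3,9,12} and {8,10}.
Split {3,9,12} by δ(·,y) → {3,9} and {12}.
Split {1,2,4,5,6,7,11,13} by δ(·,x) → {4,7,11} and {1,6} and {2,13} and {5}.
On input x, block {3,9} splits into {3} and {9}.
Split {4,7,11} by δ(·,x) → {4,11} and {7}.
Stable partition: {3} | {4,11} | {8,10} | {12} | {1,6} | {2,13} | {5} | {9} | {7} — 9 equivalence classes.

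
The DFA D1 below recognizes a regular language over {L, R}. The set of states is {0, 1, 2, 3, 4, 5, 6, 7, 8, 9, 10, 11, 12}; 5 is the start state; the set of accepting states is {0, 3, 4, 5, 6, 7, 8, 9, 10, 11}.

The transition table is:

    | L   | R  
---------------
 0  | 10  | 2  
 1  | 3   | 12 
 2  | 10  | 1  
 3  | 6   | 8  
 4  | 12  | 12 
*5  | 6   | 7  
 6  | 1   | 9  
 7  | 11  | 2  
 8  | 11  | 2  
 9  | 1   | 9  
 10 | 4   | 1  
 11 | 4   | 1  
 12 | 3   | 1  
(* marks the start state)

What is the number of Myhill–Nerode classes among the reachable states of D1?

Reachable states from the start: {1,2,3,4,5,6,7,8,9,10,11,12}. Unreachable: {0} — drop them.
Start with accepting vs non-accepting: {3,4,5,6,7,8,9,10,11} | {1,2,12}.
On input L, block {3,4,5,6,7,8,9,10,11} splits into {3,5,7,8,10,11} and {4,6,9}.
Refine {3,5,7,8,10,11} on symbol L: members go to different blocks, giving {3,5,10,11} and {7,8}.
On input R, block {3,5,10,11} splits into {3,5} and {10,11}.
Refine {1,2,12} on symbol L: members go to different blocks, giving {1,12} and {2}.
Refine {4,6,9} on symbol R: members go to different blocks, giving {6,9} and {4}.
The partition is now stable with 7 blocks: {3,5} | {1,12} | {6,9} | {7,8} | {10,11} | {2} | {4}.

7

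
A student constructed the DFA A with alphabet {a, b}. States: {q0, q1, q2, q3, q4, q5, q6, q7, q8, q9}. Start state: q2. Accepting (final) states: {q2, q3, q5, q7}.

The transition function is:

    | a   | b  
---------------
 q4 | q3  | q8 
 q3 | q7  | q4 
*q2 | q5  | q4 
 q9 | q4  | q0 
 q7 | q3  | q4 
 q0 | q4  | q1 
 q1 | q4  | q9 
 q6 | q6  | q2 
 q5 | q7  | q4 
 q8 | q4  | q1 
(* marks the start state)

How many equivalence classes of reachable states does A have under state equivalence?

States {q6} cannot be reached from the start state, so discard them.
Start with accepting vs non-accepting: {q2,q3,q5,q7} | {q0,q1,q4,q8,q9}.
On input a, block {q0,q1,q4,q8,q9} splits into {q0,q1,q8,q9} and {q4}.
No further refinement is possible. Final partition (3 blocks): {q2,q3,q5,q7} | {q0,q1,q8,q9} | {q4}.

3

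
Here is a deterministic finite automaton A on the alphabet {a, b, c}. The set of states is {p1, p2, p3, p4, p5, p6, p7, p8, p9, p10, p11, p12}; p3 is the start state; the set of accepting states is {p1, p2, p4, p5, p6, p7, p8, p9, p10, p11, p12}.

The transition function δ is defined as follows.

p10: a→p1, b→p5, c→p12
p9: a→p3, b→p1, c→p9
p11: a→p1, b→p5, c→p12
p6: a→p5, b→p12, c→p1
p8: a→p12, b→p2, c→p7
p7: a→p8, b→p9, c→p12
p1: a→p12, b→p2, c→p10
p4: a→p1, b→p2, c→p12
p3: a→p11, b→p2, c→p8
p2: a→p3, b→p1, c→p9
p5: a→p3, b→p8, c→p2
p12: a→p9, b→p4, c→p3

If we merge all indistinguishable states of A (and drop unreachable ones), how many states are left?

5

States {p6} cannot be reached from the start state, so discard them.
P0 = {p1,p2,p4,p5,p7,p8,p9,p10,p11,p12} | {p3}.
Split {p1,p2,p4,p5,p7,p8,p9,p10,p11,p12} by δ(·,a) → {p1,p4,p7,p8,p10,p11,p12} and {p2,p5,p9}.
Split {p1,p4,p7,p8,p10,p11,p12} by δ(·,a) → {p1,p4,p7,p8,p10,p11} and {p12}.
Split {p1,p4,p7,p8,p10,p11} by δ(·,a) → {p4,p7,p10,p11} and {p1,p8}.
No further refinement is possible. Final partition (5 blocks): {p4,p7,p10,p11} | {p3} | {p2,p5,p9} | {p12} | {p1,p8}.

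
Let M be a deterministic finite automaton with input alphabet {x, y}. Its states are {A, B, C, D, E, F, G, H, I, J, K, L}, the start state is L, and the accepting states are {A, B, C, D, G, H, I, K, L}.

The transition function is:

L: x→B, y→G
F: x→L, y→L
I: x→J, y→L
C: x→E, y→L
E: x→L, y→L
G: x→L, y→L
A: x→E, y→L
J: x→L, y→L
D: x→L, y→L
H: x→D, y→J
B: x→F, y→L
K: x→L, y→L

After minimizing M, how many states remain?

4

First remove the unreachable states {A,C,D,E,H,I,J,K}; 4 states remain.
P0 = {B,G,L} | {F}.
Split {B,G,L} by δ(·,x) → {G,L} and {B}.
On input x, block {G,L} splits into {G} and {L}.
No further refinement is possible. Final partition (4 blocks): {G} | {F} | {B} | {L}.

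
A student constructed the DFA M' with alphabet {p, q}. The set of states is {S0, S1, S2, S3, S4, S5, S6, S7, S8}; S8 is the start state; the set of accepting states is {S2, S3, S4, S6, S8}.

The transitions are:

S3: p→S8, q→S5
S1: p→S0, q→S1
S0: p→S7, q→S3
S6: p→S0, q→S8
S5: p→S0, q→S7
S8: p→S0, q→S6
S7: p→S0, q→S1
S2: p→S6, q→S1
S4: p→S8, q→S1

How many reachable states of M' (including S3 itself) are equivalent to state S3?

States {S2,S4} cannot be reached from the start state, so discard them.
Initial partition by acceptance: {S3,S6,S8} | {S0,S1,S5,S7}.
Split {S3,S6,S8} by δ(·,p) → {S6,S8} and {S3}.
On input q, block {S0,S1,S5,S7} splits into {S1,S5,S7} and {S0}.
No further refinement is possible. Final partition (4 blocks): {S6,S8} | {S1,S5,S7} | {S3} | {S0}.
The equivalence class containing S3 is {S3}, of size 1.

1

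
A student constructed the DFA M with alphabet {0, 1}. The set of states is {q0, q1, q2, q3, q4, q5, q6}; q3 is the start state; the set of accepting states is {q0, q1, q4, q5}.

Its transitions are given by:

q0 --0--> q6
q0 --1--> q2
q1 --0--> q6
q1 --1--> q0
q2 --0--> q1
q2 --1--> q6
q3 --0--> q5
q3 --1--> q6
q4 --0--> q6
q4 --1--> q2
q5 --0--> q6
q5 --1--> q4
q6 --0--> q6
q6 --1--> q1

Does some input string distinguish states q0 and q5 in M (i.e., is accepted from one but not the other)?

Yes

Every state is reachable, so we keep all 7.
Start with accepting vs non-accepting: {q0,q1,q4,q5} | {q2,q3,q6}.
Split {q0,q1,q4,q5} by δ(·,1) → {q0,q4} and {q1,q5}.
Refine {q2,q3,q6} on symbol 0: members go to different blocks, giving {q2,q3} and {q6}.
No further refinement is possible. Final partition (4 blocks): {q0,q4} | {q2,q3} | {q1,q5} | {q6}.
q0 and q5 end up in different blocks, so they are distinguishable. For instance, the string '1' is accepted from only q5.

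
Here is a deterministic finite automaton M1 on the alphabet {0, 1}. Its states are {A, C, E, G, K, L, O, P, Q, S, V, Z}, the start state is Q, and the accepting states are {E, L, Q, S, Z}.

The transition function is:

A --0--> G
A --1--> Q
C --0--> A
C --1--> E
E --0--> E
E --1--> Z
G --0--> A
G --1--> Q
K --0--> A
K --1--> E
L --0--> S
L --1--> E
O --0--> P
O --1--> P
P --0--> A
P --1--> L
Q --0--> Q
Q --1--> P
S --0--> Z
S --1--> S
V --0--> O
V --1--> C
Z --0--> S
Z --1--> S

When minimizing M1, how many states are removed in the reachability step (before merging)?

No path from Q leads to C, K, O, V; the other 8 states are all reachable.

4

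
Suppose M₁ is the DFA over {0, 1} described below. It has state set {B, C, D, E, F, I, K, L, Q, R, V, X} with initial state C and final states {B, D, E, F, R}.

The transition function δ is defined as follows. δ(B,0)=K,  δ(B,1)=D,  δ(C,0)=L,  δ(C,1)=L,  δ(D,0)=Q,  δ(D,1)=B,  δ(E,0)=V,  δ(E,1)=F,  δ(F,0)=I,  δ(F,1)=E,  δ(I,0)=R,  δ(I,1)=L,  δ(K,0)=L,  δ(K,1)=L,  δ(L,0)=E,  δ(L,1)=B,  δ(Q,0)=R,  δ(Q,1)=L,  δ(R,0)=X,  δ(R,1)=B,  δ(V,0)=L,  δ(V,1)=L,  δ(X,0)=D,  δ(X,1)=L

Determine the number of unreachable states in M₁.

0

A breadth-first search from the start state visits every state.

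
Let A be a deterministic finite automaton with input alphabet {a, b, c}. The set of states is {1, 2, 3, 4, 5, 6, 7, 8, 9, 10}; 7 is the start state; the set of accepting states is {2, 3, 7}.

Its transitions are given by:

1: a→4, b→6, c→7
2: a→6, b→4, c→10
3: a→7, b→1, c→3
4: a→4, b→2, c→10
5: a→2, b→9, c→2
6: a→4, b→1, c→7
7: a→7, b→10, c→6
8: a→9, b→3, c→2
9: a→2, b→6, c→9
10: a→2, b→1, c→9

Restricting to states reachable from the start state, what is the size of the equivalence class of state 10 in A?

Reachable states from the start: {1,2,4,6,7,9,10}. Unreachable: {3,5,8} — drop them.
P0 = {2,7} | {1,4,6,9,10}.
On input a, block {2,7} splits into {2} and {7}.
Refine {1,4,6,9,10} on symbol a: members go to different blocks, giving {1,4,6} and {9,10}.
On input b, block {1,4,6} splits into {1,6} and {4}.
The partition is now stable with 5 blocks: {2} | {1,6} | {7} | {9,10} | {4}.
The equivalence class containing 10 is {9,10}, of size 2.

2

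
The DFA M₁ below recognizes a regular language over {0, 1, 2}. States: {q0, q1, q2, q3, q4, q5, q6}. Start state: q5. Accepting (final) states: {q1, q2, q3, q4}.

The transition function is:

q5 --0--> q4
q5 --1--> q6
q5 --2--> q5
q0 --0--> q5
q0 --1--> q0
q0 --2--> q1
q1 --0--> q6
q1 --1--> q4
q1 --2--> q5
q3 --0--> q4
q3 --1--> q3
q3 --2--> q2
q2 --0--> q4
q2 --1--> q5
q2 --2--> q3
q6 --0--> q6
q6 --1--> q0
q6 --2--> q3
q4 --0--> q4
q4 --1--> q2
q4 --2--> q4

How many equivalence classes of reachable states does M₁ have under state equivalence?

7

P0 = {q1,q2,q3,q4} | {q0,q5,q6}.
Split {q1,q2,q3,q4} by δ(·,0) → {q2,q3,q4} and {q1}.
Split {q2,q3,q4} by δ(·,1) → {q3,q4} and {q2}.
Refine {q3,q4} on symbol 1: members go to different blocks, giving {q3} and {q4}.
On input 0, block {q0,q5,q6} splits into {q0,q6} and {q5}.
Split {q0,q6} by δ(·,0) → {q0} and {q6}.
Stable partition: {q3} | {q0} | {q1} | {q2} | {q4} | {q5} | {q6} — 7 equivalence classes.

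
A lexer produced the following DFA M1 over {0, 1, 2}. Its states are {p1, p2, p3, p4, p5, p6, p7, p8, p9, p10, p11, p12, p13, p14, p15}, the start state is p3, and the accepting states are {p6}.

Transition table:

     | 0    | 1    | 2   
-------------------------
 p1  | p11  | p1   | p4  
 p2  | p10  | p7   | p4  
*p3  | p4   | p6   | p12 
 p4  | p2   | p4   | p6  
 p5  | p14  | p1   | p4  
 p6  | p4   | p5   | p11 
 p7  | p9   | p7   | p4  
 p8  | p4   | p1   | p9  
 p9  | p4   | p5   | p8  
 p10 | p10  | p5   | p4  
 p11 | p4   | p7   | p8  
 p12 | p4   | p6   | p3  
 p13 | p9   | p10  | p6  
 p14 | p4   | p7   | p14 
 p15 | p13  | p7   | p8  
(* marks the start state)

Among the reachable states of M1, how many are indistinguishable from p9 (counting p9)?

4

Reachable states from the start: {p1,p2,p3,p4,p5,p6,p7,p8,p9,p10,p11,p12,p14}. Unreachable: {p13,p15} — drop them.
Start with accepting vs non-accepting: {p6} | {p1,p2,p3,p4,p5,p7,p8,p9,p10,p11,p12,p14}.
Split {p1,p2,p3,p4,p5,p7,p8,p9,p10,p11,p12,p14} by δ(·,1) → {p1,p2,p4,p5,p7,p8,p9,p10,p11,p14} and {p3,p12}.
Refine {p1,p2,p4,p5,p7,p8,p9,p10,p11,p14} on symbol 2: members go to different blocks, giving {p1,p2,p5,p7,p8,p9,p10,p11,p14} and {p4}.
Split {p1,p2,p5,p7,p8,p9,p10,p11,p14} by δ(·,0) → {p1,p2,p5,p7,p10} and {p8,p9,p11,p14}.
On input 0, block {p1,p2,p5,p7,p10} splits into {p1,p5,p7} and {p2,p10}.
No further refinement is possible. Final partition (6 blocks): {p6} | {p1,p5,p7} | {p3,p12} | {p4} | {p8,p9,p11,p14} | {p2,p10}.
The equivalence class containing p9 is {p8,p9,p11,p14}, of size 4.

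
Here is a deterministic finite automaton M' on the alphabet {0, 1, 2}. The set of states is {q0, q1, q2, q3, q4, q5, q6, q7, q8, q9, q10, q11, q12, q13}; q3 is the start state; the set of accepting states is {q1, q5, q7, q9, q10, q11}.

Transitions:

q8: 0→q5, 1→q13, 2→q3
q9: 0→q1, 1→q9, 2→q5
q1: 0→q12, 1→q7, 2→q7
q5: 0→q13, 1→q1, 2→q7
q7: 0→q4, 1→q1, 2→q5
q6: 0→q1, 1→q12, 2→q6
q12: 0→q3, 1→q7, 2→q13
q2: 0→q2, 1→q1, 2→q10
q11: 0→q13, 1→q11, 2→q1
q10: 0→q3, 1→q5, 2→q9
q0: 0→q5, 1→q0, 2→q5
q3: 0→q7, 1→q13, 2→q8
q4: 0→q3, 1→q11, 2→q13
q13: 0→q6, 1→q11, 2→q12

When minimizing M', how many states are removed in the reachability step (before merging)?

4

BFS from q3 reaches {q1, q3, q4, q5, q6, q7, q8, q11, q12, q13}; the 4 state(s) q0, q2, q9, q10 are never visited.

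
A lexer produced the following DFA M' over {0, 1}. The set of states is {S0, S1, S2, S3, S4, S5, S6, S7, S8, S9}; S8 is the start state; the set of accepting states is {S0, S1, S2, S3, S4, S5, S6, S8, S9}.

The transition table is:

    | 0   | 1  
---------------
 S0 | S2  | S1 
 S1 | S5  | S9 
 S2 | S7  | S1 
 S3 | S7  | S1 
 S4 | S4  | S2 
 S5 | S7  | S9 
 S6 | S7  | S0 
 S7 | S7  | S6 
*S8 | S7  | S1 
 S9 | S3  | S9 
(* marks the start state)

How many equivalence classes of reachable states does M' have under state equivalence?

Reachable states from the start: {S0,S1,S2,S3,S5,S6,S7,S8,S9}. Unreachable: {S4} — drop them.
P0 = {S0,S1,S2,S3,S5,S6,S8,S9} | {S7}.
On input 0, block {S0,S1,S2,S3,S5,S6,S8,S9} splits into {S2,S3,S5,S6,S8} and {S0,S1,S9}.
Stable partition: {S2,S3,S5,S6,S8} | {S7} | {S0,S1,S9} — 3 equivalence classes.

3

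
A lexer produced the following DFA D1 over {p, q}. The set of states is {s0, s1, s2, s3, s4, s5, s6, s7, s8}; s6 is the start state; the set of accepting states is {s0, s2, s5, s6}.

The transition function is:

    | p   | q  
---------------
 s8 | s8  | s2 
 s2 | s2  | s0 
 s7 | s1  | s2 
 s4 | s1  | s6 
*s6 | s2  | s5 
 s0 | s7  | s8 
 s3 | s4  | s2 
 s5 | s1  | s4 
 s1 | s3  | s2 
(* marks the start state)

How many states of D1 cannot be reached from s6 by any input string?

0

A breadth-first search from the start state visits every state.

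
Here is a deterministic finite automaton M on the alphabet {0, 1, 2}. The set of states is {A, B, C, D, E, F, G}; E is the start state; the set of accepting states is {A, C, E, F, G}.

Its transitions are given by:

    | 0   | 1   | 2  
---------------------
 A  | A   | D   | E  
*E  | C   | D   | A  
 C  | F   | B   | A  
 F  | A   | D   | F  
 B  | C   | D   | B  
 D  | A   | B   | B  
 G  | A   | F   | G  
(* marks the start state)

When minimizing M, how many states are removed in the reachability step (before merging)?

1

No path from E leads to G; the other 6 states are all reachable.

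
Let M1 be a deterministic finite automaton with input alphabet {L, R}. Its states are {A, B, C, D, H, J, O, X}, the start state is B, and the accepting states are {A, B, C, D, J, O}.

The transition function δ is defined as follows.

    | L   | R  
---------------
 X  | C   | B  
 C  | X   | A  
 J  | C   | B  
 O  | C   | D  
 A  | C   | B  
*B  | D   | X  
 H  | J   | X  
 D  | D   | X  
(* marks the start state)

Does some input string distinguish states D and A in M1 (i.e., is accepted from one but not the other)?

States {H,J,O} cannot be reached from the start state, so discard them.
Initial partition by acceptance: {A,B,C,D} | {X}.
Refine {A,B,C,D} on symbol L: members go to different blocks, giving {A,B,D} and {C}.
Split {A,B,D} by δ(·,L) → {B,D} and {A}.
The partition is now stable with 4 blocks: {B,D} | {X} | {C} | {A}.
D and A end up in different blocks, so they are distinguishable. For instance, the string 'R' is accepted from only A.

Yes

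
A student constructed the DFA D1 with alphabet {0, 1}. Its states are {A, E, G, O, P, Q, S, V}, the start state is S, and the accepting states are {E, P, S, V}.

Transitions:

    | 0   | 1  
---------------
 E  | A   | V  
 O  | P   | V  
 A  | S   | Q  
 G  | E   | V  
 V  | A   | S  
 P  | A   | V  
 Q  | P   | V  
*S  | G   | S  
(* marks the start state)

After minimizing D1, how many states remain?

5

Reachable states from the start: {A,E,G,P,Q,S,V}. Unreachable: {O} — drop them.
P0 = {E,P,S,V} | {A,G,Q}.
Split {A,G,Q} by δ(·,1) → {G,Q} and {A}.
Split {E,P,S,V} by δ(·,0) → {E,P,V} and {S}.
Split {E,P,V} by δ(·,1) → {E,P} and {V}.
Stable partition: {E,P} | {G,Q} | {A} | {S} | {V} — 5 equivalence classes.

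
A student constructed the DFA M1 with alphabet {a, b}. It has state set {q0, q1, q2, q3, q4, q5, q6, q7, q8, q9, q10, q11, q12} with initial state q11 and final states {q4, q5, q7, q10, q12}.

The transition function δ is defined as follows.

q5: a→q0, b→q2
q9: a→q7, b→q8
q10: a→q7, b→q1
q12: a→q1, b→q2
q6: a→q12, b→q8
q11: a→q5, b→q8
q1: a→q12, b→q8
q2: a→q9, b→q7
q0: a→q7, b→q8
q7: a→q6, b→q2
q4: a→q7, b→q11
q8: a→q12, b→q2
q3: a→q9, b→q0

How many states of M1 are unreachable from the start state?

BFS from q11 reaches {q0, q1, q2, q5, q6, q7, q8, q9, q11, q12}; the 3 state(s) q3, q4, q10 are never visited.

3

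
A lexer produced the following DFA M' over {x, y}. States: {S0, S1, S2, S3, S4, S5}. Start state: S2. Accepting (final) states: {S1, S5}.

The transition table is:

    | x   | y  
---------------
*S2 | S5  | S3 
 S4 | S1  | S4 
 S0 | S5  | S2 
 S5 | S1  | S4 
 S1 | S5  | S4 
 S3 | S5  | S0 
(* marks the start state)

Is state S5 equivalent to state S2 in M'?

No

P0 = {S1,S5} | {S0,S2,S3,S4}.
The partition is now stable with 2 blocks: {S1,S5} | {S0,S2,S3,S4}.
S5 and S2 end up in different blocks, so they are distinguishable. For instance, the string 'ε' is accepted from only S5.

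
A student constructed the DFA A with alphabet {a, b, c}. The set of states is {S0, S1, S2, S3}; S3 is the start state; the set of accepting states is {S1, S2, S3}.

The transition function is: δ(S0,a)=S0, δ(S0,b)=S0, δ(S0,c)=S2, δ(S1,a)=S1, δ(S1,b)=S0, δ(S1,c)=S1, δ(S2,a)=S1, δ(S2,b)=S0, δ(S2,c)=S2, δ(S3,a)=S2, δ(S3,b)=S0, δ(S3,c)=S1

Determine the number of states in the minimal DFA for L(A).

2

All states are reachable from the start state.
Start with accepting vs non-accepting: {S1,S2,S3} | {S0}.
Stable partition: {S1,S2,S3} | {S0} — 2 equivalence classes.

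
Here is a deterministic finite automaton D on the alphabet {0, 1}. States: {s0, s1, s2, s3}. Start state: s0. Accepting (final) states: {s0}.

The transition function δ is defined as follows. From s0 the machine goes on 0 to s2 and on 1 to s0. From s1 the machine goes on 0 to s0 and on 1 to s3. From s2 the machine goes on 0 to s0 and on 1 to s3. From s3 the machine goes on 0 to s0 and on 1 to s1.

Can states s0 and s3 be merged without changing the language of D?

Start with accepting vs non-accepting: {s0} | {s1,s2,s3}.
Stable partition: {s0} | {s1,s2,s3} — 2 equivalence classes.
s0 and s3 end up in different blocks, so they are distinguishable. For instance, the string 'ε' is accepted from only s0.

No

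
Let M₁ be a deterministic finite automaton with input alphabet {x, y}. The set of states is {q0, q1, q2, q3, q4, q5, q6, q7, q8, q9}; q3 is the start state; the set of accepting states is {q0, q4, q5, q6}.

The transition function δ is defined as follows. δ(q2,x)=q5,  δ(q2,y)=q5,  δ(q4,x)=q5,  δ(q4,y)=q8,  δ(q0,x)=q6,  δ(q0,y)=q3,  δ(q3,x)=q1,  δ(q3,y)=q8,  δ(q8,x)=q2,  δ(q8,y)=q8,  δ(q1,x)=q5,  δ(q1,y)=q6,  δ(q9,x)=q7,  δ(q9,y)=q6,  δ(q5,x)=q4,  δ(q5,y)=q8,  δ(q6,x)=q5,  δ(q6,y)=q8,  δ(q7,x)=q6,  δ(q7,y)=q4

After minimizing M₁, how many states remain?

3

First remove the unreachable states {q0,q7,q9}; 7 states remain.
Start with accepting vs non-accepting: {q4,q5,q6} | {q1,q2,q3,q8}.
On input x, block {q1,q2,q3,q8} splits into {q1,q2} and {q3,q8}.
No further refinement is possible. Final partition (3 blocks): {q4,q5,q6} | {q1,q2} | {q3,q8}.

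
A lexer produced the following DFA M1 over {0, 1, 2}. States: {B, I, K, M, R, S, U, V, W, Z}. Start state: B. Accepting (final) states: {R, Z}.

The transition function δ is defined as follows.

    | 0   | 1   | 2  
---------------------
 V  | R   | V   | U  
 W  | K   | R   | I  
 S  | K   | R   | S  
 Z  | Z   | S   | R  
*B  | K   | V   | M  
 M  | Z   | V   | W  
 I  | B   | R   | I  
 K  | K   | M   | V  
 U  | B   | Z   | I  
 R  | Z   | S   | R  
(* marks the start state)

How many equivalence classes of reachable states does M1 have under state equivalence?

P0 = {R,Z} | {B,I,K,M,S,U,V,W}.
Refine {B,I,K,M,S,U,V,W} on symbol 0: members go to different blocks, giving {B,I,K,S,U,W} and {M,V}.
Refine {B,I,K,S,U,W} on symbol 1: members go to different blocks, giving {I,S,U,W} and {B,K}.
Stable partition: {R,Z} | {I,S,U,W} | {M,V} | {B,K} — 4 equivalence classes.

4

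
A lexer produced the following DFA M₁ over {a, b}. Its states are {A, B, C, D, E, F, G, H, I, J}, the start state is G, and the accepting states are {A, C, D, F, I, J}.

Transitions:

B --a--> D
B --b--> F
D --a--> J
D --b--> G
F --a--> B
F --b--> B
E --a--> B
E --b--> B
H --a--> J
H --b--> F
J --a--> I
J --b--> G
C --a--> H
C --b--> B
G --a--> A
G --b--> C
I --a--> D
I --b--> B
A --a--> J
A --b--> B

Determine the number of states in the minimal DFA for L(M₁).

Reachable states from the start: {A,B,C,D,F,G,H,I,J}. Unreachable: {E} — drop them.
P0 = {A,C,D,F,I,J} | {B,G,H}.
Split {A,C,D,F,I,J} by δ(·,a) → {A,D,I,J} and {C,F}.
Stable partition: {A,D,I,J} | {B,G,H} | {C,F} — 3 equivalence classes.

3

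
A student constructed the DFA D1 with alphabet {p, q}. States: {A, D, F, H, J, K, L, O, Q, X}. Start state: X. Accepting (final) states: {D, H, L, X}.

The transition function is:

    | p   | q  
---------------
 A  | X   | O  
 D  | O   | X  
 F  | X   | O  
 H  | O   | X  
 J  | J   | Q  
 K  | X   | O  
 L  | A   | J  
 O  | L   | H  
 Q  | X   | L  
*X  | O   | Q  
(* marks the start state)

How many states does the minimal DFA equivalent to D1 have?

7

States {D,F,K} cannot be reached from the start state, so discard them.
Initial partition by acceptance: {H,L,X} | {A,J,O,Q}.
Split {H,L,X} by δ(·,q) → {L,X} and {H}.
Split {A,J,O,Q} by δ(·,p) → {A,O,Q} and {J}.
Refine {L,X} on symbol q: members go to different blocks, giving {L} and {X}.
Refine {A,O,Q} on symbol p: members go to different blocks, giving {A,Q} and {O}.
On input q, block {A,Q} splits into {Q} and {A}.
Stable partition: {L} | {Q} | {H} | {J} | {X} | {O} | {A} — 7 equivalence classes.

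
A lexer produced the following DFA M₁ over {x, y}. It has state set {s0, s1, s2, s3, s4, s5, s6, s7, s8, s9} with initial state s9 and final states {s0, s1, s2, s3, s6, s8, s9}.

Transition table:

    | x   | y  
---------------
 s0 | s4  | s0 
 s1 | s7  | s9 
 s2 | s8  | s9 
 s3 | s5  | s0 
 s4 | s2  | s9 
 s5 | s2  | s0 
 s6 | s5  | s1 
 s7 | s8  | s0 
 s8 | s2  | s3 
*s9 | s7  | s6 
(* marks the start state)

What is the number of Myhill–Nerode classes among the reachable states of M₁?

Initial partition by acceptance: {s0,s1,s2,s3,s6,s8,s9} | {s4,s5,s7}.
Split {s0,s1,s2,s3,s6,s8,s9} by δ(·,x) → {s0,s1,s3,s6,s9} and {s2,s8}.
No further refinement is possible. Final partition (3 blocks): {s0,s1,s3,s6,s9} | {s4,s5,s7} | {s2,s8}.

3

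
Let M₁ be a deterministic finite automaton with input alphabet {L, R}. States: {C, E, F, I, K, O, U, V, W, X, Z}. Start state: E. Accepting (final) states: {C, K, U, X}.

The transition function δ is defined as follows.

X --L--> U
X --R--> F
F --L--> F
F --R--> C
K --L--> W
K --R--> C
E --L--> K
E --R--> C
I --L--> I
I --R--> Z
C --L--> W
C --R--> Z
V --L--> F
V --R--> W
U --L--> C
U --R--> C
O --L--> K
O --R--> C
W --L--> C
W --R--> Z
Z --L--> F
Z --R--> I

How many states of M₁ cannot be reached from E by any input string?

4

No path from E leads to O, U, V, X; the other 7 states are all reachable.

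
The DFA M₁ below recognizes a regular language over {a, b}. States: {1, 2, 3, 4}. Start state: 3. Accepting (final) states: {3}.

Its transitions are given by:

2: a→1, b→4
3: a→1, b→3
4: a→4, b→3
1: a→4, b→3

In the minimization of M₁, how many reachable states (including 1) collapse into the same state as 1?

Reachable states from the start: {1,3,4}. Unreachable: {2} — drop them.
Initial partition by acceptance: {3} | {1,4}.
Stable partition: {3} | {1,4} — 2 equivalence classes.
The equivalence class containing 1 is {1,4}, of size 2.

2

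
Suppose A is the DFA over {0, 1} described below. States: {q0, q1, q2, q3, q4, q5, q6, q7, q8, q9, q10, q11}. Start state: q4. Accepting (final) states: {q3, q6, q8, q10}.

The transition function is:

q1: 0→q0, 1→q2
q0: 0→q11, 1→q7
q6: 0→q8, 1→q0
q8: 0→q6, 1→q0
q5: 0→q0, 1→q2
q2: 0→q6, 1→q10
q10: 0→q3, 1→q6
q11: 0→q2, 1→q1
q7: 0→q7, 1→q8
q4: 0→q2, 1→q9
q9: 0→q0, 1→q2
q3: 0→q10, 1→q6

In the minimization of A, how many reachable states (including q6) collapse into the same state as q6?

States {q5} cannot be reached from the start state, so discard them.
Start with accepting vs non-accepting: {q3,q6,q8,q10} | {q0,q1,q2,q4,q7,q9,q11}.
Refine {q3,q6,q8,q10} on symbol 1: members go to different blocks, giving {q3,q10} and {q6,q8}.
On input 0, block {q0,q1,q2,q4,q7,q9,q11} splits into {q0,q1,q4,q7,q9,q11} and {q2}.
On input 0, block {q0,q1,q4,q7,q9,q11} splits into {q0,q1,q7,q9} and {q4,q11}.
Split {q0,q1,q7,q9} by δ(·,0) → {q1,q7,q9} and {q0}.
Refine {q1,q7,q9} on symbol 0: members go to different blocks, giving {q1,q9} and {q7}.
Stable partition: {q3,q10} | {q1,q9} | {q6,q8} | {q2} | {q4,q11} | {q0} | {q7} — 7 equivalence classes.
State q6 belongs to the block {q6,q8}, which has 2 states.

2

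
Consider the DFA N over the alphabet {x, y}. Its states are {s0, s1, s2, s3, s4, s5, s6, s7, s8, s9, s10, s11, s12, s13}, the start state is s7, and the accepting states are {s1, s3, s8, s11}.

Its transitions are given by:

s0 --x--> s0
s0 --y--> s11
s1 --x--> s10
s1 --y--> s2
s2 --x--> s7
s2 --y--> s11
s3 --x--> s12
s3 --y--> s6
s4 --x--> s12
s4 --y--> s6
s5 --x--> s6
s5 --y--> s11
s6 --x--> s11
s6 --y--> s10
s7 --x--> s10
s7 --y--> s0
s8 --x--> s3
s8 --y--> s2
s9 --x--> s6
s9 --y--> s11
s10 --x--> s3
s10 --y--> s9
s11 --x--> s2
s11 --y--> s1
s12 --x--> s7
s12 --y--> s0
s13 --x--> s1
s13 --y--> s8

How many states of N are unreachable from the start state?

BFS from s7 reaches {s0, s1, s2, s3, s6, s7, s9, s10, s11, s12}; the 4 state(s) s4, s5, s8, s13 are never visited.

4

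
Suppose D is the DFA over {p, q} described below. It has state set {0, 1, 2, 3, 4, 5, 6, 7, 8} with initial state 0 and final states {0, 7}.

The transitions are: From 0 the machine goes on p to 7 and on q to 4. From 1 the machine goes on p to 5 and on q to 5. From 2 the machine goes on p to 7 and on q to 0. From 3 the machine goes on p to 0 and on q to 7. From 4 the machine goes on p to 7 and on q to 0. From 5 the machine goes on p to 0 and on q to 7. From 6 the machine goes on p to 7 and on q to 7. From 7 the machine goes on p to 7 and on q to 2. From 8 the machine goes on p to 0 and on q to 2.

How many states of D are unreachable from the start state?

Starting at 0 and following transitions, the reachable set is {0, 2, 4, 7}. That leaves 1, 3, 5, 6, 8 unreachable — 5 in total.

5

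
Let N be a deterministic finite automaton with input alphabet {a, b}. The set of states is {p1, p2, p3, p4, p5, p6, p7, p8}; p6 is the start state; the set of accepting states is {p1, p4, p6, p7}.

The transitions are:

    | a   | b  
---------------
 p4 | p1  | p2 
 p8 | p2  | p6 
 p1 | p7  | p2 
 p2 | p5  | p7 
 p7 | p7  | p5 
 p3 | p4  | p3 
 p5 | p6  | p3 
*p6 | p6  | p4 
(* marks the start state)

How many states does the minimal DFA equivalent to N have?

First remove the unreachable states {p8}; 7 states remain.
P0 = {p1,p4,p6,p7} | {p2,p3,p5}.
Split {p1,p4,p6,p7} by δ(·,b) → {p1,p4,p7} and {p6}.
Refine {p2,p3,p5} on symbol a: members go to different blocks, giving {p2} and {p3} and {p5}.
On input b, block {p1,p4,p7} splits into {p1,p4} and {p7}.
Split {p1,p4} by δ(·,a) → {p1} and {p4}.
No further refinement is possible. Final partition (7 blocks): {p1} | {p2} | {p6} | {p3} | {p5} | {p7} | {p4}.

7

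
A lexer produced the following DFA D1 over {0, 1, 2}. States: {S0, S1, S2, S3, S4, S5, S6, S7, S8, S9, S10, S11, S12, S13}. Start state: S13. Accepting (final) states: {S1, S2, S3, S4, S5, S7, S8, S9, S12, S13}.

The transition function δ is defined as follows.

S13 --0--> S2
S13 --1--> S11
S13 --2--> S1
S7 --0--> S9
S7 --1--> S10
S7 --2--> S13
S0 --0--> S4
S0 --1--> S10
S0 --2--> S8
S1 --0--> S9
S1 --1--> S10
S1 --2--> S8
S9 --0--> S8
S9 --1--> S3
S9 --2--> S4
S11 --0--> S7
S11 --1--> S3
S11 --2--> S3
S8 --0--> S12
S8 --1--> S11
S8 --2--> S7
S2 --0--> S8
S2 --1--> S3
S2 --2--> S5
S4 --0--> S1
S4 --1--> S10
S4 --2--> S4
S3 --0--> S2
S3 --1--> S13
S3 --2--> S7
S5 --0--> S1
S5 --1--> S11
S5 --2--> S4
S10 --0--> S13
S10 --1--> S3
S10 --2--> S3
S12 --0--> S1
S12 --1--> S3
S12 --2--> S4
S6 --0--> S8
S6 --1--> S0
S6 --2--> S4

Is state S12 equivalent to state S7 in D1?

No

Reachable states from the start: {S1,S2,S3,S4,S5,S7,S8,S9,S10,S11,S12,S13}. Unreachable: {S0,S6} — drop them.
P0 = {S1,S2,S3,S4,S5,S7,S8,S9,S12,S13} | {S10,S11}.
On input 1, block {S1,S2,S3,S4,S5,S7,S8,S9,S12,S13} splits into {S1,S4,S5,S7,S8,S13} and {S2,S3,S9,S12}.
On input 0, block {S1,S4,S5,S7,S8,S13} splits into {S1,S7,S8,S13} and {S4,S5}.
Refine {S2,S3,S9,S12} on symbol 0: members go to different blocks, giving {S2,S9,S12} and {S3}.
The partition is now stable with 5 blocks: {S1,S7,S8,S13} | {S10,S11} | {S2,S9,S12} | {S4,S5} | {S3}.
S12 and S7 end up in different blocks, so they are distinguishable. For instance, the string '1' is accepted from only S12.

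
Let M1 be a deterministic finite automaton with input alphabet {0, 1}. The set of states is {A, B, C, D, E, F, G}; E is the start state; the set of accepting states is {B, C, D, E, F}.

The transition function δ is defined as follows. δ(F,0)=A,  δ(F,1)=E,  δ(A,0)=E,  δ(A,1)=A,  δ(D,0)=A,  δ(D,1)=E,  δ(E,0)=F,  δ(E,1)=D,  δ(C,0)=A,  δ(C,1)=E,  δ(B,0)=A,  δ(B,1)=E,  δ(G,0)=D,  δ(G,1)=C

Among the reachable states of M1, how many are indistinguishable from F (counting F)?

States {B,C,G} cannot be reached from the start state, so discard them.
Initial partition by acceptance: {D,E,F} | {A}.
On input 0, block {D,E,F} splits into {D,F} and {E}.
No further refinement is possible. Final partition (3 blocks): {D,F} | {A} | {E}.
The equivalence class containing F is {D,F}, of size 2.

2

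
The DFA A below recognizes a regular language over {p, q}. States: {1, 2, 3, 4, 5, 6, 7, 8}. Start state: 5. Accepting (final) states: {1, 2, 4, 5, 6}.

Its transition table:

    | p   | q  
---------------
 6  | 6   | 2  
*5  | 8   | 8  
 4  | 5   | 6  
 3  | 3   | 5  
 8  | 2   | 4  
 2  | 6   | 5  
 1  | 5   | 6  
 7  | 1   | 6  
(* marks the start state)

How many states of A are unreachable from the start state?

3

BFS from 5 reaches {2, 4, 5, 6, 8}; the 3 state(s) 1, 3, 7 are never visited.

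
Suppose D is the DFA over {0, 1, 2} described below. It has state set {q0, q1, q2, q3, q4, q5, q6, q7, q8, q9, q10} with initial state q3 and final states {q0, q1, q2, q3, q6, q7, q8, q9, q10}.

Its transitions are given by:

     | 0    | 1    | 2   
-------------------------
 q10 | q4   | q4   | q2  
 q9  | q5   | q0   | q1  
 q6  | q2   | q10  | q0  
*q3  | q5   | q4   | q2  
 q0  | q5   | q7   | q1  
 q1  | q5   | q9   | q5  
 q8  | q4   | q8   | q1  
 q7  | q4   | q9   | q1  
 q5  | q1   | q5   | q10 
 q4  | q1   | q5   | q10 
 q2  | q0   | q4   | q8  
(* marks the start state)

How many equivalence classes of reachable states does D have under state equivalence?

5

Reachable states from the start: {q0,q1,q2,q3,q4,q5,q7,q8,q9,q10}. Unreachable: {q6} — drop them.
P0 = {q0,q1,q2,q3,q7,q8,q9,q10} | {q4,q5}.
Split {q0,q1,q2,q3,q7,q8,q9,q10} by δ(·,0) → {q0,q1,q3,q7,q8,q9,q10} and {q2}.
On input 1, block {q0,q1,q3,q7,q8,q9,q10} splits into {q0,q1,q7,q8,q9} and {q3,q10}.
Split {q0,q1,q7,q8,q9} by δ(·,2) → {q0,q7,q8,q9} and {q1}.
The partition is now stable with 5 blocks: {q0,q7,q8,q9} | {q4,q5} | {q2} | {q3,q10} | {q1}.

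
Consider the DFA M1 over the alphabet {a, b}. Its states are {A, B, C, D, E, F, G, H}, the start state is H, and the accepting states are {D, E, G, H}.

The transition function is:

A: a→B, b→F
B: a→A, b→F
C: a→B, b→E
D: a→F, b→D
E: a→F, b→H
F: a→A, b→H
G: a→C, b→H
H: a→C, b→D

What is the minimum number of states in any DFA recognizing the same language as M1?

3

Reachable states from the start: {A,B,C,D,E,F,H}. Unreachable: {G} — drop them.
Start with accepting vs non-accepting: {D,E,H} | {A,B,C,F}.
Refine {A,B,C,F} on symbol b: members go to different blocks, giving {A,B} and {C,F}.
The partition is now stable with 3 blocks: {D,E,H} | {A,B} | {C,F}.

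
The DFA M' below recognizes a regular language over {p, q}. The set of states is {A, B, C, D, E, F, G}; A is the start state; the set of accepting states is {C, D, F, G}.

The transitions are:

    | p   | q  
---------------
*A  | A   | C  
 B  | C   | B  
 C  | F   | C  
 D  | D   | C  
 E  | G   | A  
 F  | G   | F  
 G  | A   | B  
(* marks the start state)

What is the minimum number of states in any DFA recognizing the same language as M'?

5

States {D,E} cannot be reached from the start state, so discard them.
Initial partition by acceptance: {C,F,G} | {A,B}.
Refine {C,F,G} on symbol p: members go to different blocks, giving {C,F} and {G}.
Split {C,F} by δ(·,p) → {C} and {F}.
Refine {A,B} on symbol p: members go to different blocks, giving {A} and {B}.
Stable partition: {C} | {A} | {G} | {F} | {B} — 5 equivalence classes.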